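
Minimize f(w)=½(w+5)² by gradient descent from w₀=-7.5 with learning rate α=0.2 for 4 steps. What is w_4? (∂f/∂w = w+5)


step 1: grad = -7.5+5 = -2.5; w = -7.5 - 0.2·(-2.5) = -7
step 2: grad = -7+5 = -2; w = -7 - 0.2·(-2) = -6.6
step 3: grad = -6.6+5 = -1.6; w = -6.6 - 0.2·(-1.6) = -6.28
step 4: grad = -6.28+5 = -1.28; w = -6.28 - 0.2·(-1.28) = -6.024

-6.024


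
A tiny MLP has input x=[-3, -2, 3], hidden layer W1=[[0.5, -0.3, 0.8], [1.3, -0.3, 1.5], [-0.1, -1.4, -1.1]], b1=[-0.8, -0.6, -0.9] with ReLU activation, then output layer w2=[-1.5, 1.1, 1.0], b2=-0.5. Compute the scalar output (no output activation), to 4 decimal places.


z1[0] = (0.5)·(-3) + (-0.3)·(-2) + (0.8)·(3) - 0.8 = 0.7
z1[1] = (1.3)·(-3) + (-0.3)·(-2) + (1.5)·(3) - 0.6 = 0.6
z1[2] = (-0.1)·(-3) + (-1.4)·(-2) + (-1.1)·(3) - 0.9 = -1.1
h = ReLU(z1) = [0.7, 0.6, 0.0]
output = (-1.5)·(0.7) + (1.1)·(0.6) + (1.0)·(0.0) - 0.5 = -0.89

-0.89


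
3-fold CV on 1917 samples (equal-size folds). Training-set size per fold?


Fold size = 1917/3 = 639
Training per fold = 1917 - 639 = 1278

1278


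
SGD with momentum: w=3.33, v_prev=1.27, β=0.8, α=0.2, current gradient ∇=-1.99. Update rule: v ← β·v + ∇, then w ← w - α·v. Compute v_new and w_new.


v_new = 0.8·1.27 - 1.99 = 1.016 - 1.99 = -0.974
w_new = 3.33 - 0.2·-0.974 = 3.33 + 0.1948 = 3.5248

v_new=-0.974, w_new=3.5248


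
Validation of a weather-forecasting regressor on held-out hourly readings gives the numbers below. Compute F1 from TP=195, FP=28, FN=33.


Precision = 195/223 = 0.8744
Recall = 195/228 = 0.8553
F1 = 2·P·R/(P+R) = 2·TP/(2·TP+FP+FN) = 390/(390+28+33) = 390/451 = 0.8647

0.8647


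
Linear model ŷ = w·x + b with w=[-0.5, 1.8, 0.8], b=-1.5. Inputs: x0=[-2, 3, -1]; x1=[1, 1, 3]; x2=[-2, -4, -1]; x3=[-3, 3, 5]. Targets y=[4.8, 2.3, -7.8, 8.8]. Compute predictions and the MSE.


ŷ0 = (-0.5)·(-2) + (1.8)·(3) + (0.8)·(-1) - 1.5 = 4.1
ŷ1 = (-0.5)·(1) + (1.8)·(1) + (0.8)·(3) - 1.5 = 2.2
ŷ2 = (-0.5)·(-2) + (1.8)·(-4) + (0.8)·(-1) - 1.5 = -8.5
ŷ3 = (-0.5)·(-3) + (1.8)·(3) + (0.8)·(5) - 1.5 = 9.4
errors² = [0.49, 0.01, 0.49, 0.36]
MSE = 1.3500/4 = 0.3375

0.3375


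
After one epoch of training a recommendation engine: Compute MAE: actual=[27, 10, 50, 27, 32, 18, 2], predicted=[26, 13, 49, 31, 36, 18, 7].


Absolute errors: |27-26|=1, |10-13|=3, |50-49|=1, |27-31|=4, |32-36|=4, |18-18|=0, |2-7|=5
Sum = 18
MAE = 18/7 = 18/7

18/7


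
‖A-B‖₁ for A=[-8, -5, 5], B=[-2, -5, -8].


d = |-8+ 2| + |-5+ 5| + |5+ 8|
  = 6 + 0 + 13
  = 19

19


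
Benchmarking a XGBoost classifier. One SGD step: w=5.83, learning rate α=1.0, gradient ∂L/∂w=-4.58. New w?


w_new = w - α·∇
= 5.83 - 1.0·-4.58
= 5.83 + 4.58
= 10.41

10.41


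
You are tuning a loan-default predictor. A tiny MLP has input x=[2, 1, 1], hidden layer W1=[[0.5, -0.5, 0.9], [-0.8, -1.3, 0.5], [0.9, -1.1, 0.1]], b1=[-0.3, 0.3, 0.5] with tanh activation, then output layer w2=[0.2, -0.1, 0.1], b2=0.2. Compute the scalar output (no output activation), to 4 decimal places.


z1[0] = (0.5)·(2) + (-0.5)·(1) + (0.9)·(1) - 0.3 = 1.1
z1[1] = (-0.8)·(2) + (-1.3)·(1) + (0.5)·(1) + 0.3 = -2.1
z1[2] = (0.9)·(2) + (-1.1)·(1) + (0.1)·(1) + 0.5 = 1.3
h = tanh(z1) = [0.8005, -0.9705, 0.8617]
output = (0.2)·(0.8005) + (-0.1)·(-0.9705) + (0.1)·(0.8617) + 0.2 = 0.5433

0.5433


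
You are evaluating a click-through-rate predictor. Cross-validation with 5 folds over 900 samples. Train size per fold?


Fold size = 900/5 = 180
Training per fold = 900 - 180 = 720

720


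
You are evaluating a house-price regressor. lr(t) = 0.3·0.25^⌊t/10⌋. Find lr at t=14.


n_drops = ⌊14/10⌋ = 1
lr = 0.3·0.25^1 = 0.3·0.25 = 0.075

0.075


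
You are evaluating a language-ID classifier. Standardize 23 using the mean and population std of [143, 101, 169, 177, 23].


μ = 122.6, σ = 56.4184
z = (23 - 122.6)/56.4184 = -1.7654

-1.7654


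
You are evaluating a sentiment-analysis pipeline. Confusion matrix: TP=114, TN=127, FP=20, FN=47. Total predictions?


Total = TP + TN + FP + FN
= 114 + 127 + 20 + 47
= 308
(Predicted positive: 134, predicted negative: 174)

308


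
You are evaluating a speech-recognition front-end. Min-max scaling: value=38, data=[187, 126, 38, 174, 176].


min=38, max=187
(38-38)/(187-38) = 0/149 = 0.0

0.0


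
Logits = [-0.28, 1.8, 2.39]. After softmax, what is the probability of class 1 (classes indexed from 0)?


Exponentials: e^-0.28=0.7558, e^1.8=6.0496, e^2.39=10.9135
Sum = 17.7189
Softmax = [0.0427, 0.3414, 0.6159]
p[1] = 6.0496/17.7189 = 0.3414

0.3414


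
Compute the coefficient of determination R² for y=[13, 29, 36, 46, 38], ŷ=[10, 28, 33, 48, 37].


ȳ = 32.4
SS_res = Σ(y-ŷ)² = 24
SS_tot = Σ(y-ȳ)² = 617.2
R² = 1 - SS_res/SS_tot = 1 - 0.0389 = 0.9611

0.9611


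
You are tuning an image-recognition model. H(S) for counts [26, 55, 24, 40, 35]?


Probabilities: [26/180, 55/180, 24/180, 40/180, 35/180] ≈ [0.1444, 0.3056, 0.1333, 0.2222, 0.1944]
H = -((26/180)·log₂(26/180) + (55/180)·log₂(55/180) + (24/180)·log₂(24/180) + (40/180)·log₂(40/180) + (35/180)·log₂(35/180))
  = 2.255 bits

2.255 bits


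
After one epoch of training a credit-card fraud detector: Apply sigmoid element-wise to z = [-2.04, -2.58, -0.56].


σ(-2.04) = 1/(1+e^2.04) = 0.1151
σ(-2.58) = 1/(1+e^2.58) = 0.0704
σ(-0.56) = 1/(1+e^0.56) = 0.3635
result = [0.1151, 0.0704, 0.3635]

[0.1151, 0.0704, 0.3635]


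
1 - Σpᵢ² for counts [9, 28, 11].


Probabilities: [9/48, 28/48, 11/48] ≈ [0.1875, 0.5833, 0.2292]
Σpᵢ² = (81 + 784 + 121)/48² = 986/2304
Gini = 1 - Σpᵢ² = 1 - 986/2304 = 0.572

0.572


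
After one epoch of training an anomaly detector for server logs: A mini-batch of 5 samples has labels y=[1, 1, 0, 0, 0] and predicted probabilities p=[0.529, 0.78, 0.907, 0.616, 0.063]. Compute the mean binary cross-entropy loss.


L[0] = -ln(0.529) = 0.6368
L[1] = -ln(0.78) = 0.2485
L[2] = -ln(1-0.907) = -ln(0.093) = 2.3752
L[3] = -ln(1-0.616) = -ln(0.384) = 0.9571
L[4] = -ln(1-0.063) = -ln(0.937) = 0.0651
mean = (0.6368 + 0.2485 + 2.3752 + 0.9571 + 0.0651)/5 = 0.8565

0.8565


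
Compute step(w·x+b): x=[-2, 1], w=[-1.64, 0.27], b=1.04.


z = (-2)·(-1.64) + (1)·(0.27) + 1.04
  = 4.59
step(z) = 1 (z≥0)

1


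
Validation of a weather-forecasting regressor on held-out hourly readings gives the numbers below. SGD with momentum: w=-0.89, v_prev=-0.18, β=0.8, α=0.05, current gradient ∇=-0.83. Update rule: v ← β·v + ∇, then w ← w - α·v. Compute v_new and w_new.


v_new = 0.8·-0.18 - 0.83 = -0.144 - 0.83 = -0.974
w_new = -0.89 - 0.05·-0.974 = -0.89 + 0.0487 = -0.8413

v_new=-0.974, w_new=-0.8413


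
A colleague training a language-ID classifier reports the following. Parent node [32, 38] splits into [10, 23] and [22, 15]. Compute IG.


Parent = [32, 38], H_parent = 0.9947
H_left = 0.885 (n=33), H_right = 0.974 (n=37)
H_children = (33/70)·0.885 + (37/70)·0.974 = 0.932
IG = 0.9947 - 0.932 = 0.0627

0.0627


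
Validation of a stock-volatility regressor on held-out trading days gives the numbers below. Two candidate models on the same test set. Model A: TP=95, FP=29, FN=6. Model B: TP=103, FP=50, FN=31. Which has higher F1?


Model A: P=95/124=0.7661, R=95/101=0.9406, F1=2PR/(P+R)=2TP/(2TP+FP+FN)=190/225=0.8444
Model B: P=103/153=0.6732, R=103/134=0.7687, F1=2PR/(P+R)=2TP/(2TP+FP+FN)=206/287=0.7178
0.8444 > 0.7178 → Model A

Model A


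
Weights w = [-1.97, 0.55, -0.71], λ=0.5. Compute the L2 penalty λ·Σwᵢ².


‖w‖₂² = (-1.97)² + (0.55)² + (-0.71)²
     = 3.8809 + 0.3025 + 0.5041
     = 4.6875
λ·‖w‖₂² = 0.5·4.6875 = 2.34375

2.34375


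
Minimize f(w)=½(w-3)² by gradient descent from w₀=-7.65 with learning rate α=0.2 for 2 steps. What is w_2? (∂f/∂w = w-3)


step 1: grad = -7.65-3 = -10.65; w = -7.65 - 0.2·(-10.65) = -5.52
step 2: grad = -5.52-3 = -8.52; w = -5.52 - 0.2·(-8.52) = -3.816

-3.816


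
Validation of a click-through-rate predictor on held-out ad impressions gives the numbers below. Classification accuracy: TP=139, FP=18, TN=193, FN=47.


Accuracy = (TP+TN)/(TP+TN+FP+FN)
= (139+193)/(397)
= 332/397 = 83.63%

83.63%


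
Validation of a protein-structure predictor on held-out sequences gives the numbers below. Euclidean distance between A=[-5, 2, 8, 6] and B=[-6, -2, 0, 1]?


d = √((-5+ 6)² + (2+ 2)² + (8-0)² + (6-1)²)
  = √(1 + 16 + 64 + 25)
  = √106 = 10.2956

10.2956


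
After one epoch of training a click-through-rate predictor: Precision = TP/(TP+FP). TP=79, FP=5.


Precision = TP/(TP+FP)
= 79/(79+5)
= 79/84 = 94.05%

94.05%


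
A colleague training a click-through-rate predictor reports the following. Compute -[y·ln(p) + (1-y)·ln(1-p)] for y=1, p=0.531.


BCE = -[y·ln(p) + (1-y)·ln(1-p)]
= -1·ln(0.531) - 0
= -ln(0.531) = 0.633

0.633


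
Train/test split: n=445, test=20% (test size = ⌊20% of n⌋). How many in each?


Test = ⌊445·20/100⌋ = 89
Train = 445 - 89 = 356

Train: 356, Test: 89


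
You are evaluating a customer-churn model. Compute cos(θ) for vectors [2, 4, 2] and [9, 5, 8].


A·B = 2·9 + 4·5 + 2·8 = 54
‖A‖ = √24 = 4.899, ‖B‖ = √170 = 13.0384
cos = 54/(√24·√170) = 54/√4080 = 0.8454

0.8454


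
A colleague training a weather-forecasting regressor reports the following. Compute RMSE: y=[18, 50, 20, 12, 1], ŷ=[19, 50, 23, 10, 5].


MSE = 30/5 = 6
RMSE = √(30/5) = 2.4495

2.4495


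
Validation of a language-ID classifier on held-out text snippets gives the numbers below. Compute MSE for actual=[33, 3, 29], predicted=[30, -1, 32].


Squared errors: (33-30)²=9, (3+ 1)²=16, (29-32)²=9
Sum = 34
MSE = 34/3 = 34/3

34/3


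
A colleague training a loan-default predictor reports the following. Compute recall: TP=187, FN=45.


Recall = TP/(TP+FN)
= 187/(187+45)
= 187/232 = 80.6%

80.6%


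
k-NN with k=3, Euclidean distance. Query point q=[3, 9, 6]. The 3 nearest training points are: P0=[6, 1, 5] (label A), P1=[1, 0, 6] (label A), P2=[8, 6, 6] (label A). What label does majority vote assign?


d(q,P0) = 8.6023  (label A)
d(q,P1) = 9.2195  (label A)
d(q,P2) = 5.831  (label A)
Votes: A=3, B=0
Majority → A

A


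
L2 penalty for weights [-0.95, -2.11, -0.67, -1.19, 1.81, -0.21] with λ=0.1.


‖w‖₂² = (-0.95)² + (-2.11)² + (-0.67)² + (-1.19)² + (1.81)² + (-0.21)²
     = 0.9025 + 4.4521 + 0.4489 + 1.4161 + 3.2761 + 0.0441
     = 10.5398
λ·‖w‖₂² = 0.1·10.5398 = 1.05398

1.05398


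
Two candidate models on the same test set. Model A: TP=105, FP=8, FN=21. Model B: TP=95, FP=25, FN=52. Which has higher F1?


Model A: P=105/113=0.9292, R=105/126=0.8333, F1=2PR/(P+R)=2TP/(2TP+FP+FN)=210/239=0.8787
Model B: P=95/120=0.7917, R=95/147=0.6463, F1=2PR/(P+R)=2TP/(2TP+FP+FN)=190/267=0.7116
0.8787 > 0.7116 → Model A

Model A


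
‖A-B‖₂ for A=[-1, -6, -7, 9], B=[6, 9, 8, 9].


d = √((-1-6)² + (-6-9)² + (-7-8)² + (9-9)²)
  = √(49 + 225 + 225 + 0)
  = √499 = 22.3383

22.3383


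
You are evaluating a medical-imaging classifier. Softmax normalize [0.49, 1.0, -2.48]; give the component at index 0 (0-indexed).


Exponentials: e^0.49=1.6323, e^1.0=2.7183, e^-2.48=0.0837
Sum = 4.4343
Softmax = [0.3681, 0.613, 0.0189]
p[0] = 1.6323/4.4343 = 0.3681

0.3681


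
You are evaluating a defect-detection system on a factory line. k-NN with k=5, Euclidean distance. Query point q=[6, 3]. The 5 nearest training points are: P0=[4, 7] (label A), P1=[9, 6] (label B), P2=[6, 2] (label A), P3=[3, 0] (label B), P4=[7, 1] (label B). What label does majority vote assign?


d(q,P0) = 4.4721  (label A)
d(q,P1) = 4.2426  (label B)
d(q,P2) = 1.0  (label A)
d(q,P3) = 4.2426  (label B)
d(q,P4) = 2.2361  (label B)
Votes: A=2, B=3
Majority → B

B


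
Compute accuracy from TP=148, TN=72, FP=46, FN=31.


Accuracy = (TP+TN)/(TP+TN+FP+FN)
= (148+72)/(297)
= 220/297 = 74.07%

74.07%


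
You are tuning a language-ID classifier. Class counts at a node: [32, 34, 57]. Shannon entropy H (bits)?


Probabilities: [32/123, 34/123, 57/123] ≈ [0.2602, 0.2764, 0.4634]
H = -((32/123)·log₂(32/123) + (34/123)·log₂(34/123) + (57/123)·log₂(57/123))
  = 1.5324 bits

1.5324 bits


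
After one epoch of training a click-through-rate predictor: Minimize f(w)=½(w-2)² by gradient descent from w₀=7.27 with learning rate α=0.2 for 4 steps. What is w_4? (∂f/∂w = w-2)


step 1: grad = 7.27-2 = 5.27; w = 7.27 - 0.2·(5.27) = 6.216
step 2: grad = 6.216-2 = 4.216; w = 6.216 - 0.2·(4.216) = 5.3728
step 3: grad = 5.3728-2 = 3.3728; w = 5.3728 - 0.2·(3.3728) = 4.69824
step 4: grad = 4.69824-2 = 2.69824; w = 4.69824 - 0.2·(2.69824) = 4.158592

4.158592


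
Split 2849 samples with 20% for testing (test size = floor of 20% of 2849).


Test = ⌊2849·20/100⌋ = 569
Train = 2849 - 569 = 2280

Train: 2280, Test: 569


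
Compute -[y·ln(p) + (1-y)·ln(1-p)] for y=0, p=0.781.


BCE = -[y·ln(p) + (1-y)·ln(1-p)]
= -0 - 1·ln(1-0.781)
= -ln(0.219) = 1.5187

1.5187


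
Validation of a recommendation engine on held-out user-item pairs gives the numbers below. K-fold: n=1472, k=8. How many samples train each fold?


Fold size = 1472/8 = 184
Training per fold = 1472 - 184 = 1288

1288


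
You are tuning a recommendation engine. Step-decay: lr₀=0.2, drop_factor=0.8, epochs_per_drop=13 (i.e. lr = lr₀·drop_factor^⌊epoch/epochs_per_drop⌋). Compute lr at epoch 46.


n_drops = ⌊46/13⌋ = 3
lr = 0.2·0.8^3 = 0.2·0.512 = 0.1024

0.1024


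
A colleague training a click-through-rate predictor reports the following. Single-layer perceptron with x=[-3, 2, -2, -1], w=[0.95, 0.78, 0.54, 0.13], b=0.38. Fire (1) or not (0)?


z = (-3)·(0.95) + (2)·(0.78) + (-2)·(0.54) + (-1)·(0.13) + 0.38
  = -2.12
step(z) = 0 (z<0)

0


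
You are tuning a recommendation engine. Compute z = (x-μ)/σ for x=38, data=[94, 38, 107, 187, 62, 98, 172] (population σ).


μ = 108.2857, σ = 50.213
z = (38 - 108.2857)/50.213 = -1.3998

-1.3998


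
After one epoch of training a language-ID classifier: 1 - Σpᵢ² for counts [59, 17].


Probabilities: [59/76, 17/76] ≈ [0.7763, 0.2237]
Σpᵢ² = (3481 + 289)/76² = 3770/5776
Gini = 1 - Σpᵢ² = 1 - 3770/5776 = 0.3473

0.3473


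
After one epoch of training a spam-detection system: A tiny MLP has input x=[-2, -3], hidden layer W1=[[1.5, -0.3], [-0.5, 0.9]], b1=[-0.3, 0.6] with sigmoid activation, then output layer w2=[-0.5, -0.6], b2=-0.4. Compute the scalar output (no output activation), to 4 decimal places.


z1[0] = (1.5)·(-2) + (-0.3)·(-3) - 0.3 = -2.4
z1[1] = (-0.5)·(-2) + (0.9)·(-3) + 0.6 = -1.1
h = sigmoid(z1) = [0.0832, 0.2497]
output = (-0.5)·(0.0832) + (-0.6)·(0.2497) - 0.4 = -0.5914

-0.5914


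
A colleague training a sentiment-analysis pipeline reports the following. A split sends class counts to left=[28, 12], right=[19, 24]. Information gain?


Parent = [47, 36], H_parent = 0.9873
H_left = 0.8813 (n=40), H_right = 0.9902 (n=43)
H_children = (40/83)·0.8813 + (43/83)·0.9902 = 0.9377
IG = 0.9873 - 0.9377 = 0.0496

0.0496


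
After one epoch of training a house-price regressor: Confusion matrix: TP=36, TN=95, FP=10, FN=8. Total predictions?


Total = TP + TN + FP + FN
= 36 + 95 + 10 + 8
= 149
(Predicted positive: 46, predicted negative: 103)

149


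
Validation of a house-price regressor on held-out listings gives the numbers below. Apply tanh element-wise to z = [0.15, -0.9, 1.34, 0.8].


tanh(0.15) = 0.1489
tanh(-0.9) = -0.7163
tanh(1.34) = 0.8717
tanh(0.8) = 0.664
result = [0.1489, -0.7163, 0.8717, 0.664]

[0.1489, -0.7163, 0.8717, 0.664]


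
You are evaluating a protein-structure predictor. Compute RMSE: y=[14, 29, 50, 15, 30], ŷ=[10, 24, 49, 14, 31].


MSE = 44/5 = 8.8
RMSE = √(44/5) = 2.9665

2.9665


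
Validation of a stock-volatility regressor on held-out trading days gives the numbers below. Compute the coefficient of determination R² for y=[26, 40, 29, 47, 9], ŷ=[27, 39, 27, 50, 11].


ȳ = 30.2
SS_res = Σ(y-ŷ)² = 19
SS_tot = Σ(y-ȳ)² = 846.8
R² = 1 - SS_res/SS_tot = 1 - 0.0224 = 0.9776

0.9776


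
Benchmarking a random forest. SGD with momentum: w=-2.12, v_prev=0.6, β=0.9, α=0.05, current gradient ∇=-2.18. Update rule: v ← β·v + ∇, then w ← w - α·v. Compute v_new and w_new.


v_new = 0.9·0.6 - 2.18 = 0.54 - 2.18 = -1.64
w_new = -2.12 - 0.05·-1.64 = -2.12 + 0.082 = -2.038

v_new=-1.64, w_new=-2.038


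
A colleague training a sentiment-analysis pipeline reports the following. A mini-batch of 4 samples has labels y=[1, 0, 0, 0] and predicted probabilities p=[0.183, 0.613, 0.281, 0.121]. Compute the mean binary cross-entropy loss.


L[0] = -ln(0.183) = 1.6983
L[1] = -ln(1-0.613) = -ln(0.387) = 0.9493
L[2] = -ln(1-0.281) = -ln(0.719) = 0.3299
L[3] = -ln(1-0.121) = -ln(0.879) = 0.129
mean = (1.6983 + 0.9493 + 0.3299 + 0.129)/4 = 0.7766

0.7766


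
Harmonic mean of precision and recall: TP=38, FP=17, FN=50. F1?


Precision = 38/55 = 0.6909
Recall = 38/88 = 0.4318
F1 = 2·P·R/(P+R) = 2·TP/(2·TP+FP+FN) = 76/(76+17+50) = 76/143 = 0.5315

0.5315


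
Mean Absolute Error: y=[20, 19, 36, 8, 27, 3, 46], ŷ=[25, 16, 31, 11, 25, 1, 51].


Absolute errors: |20-25|=5, |19-16|=3, |36-31|=5, |8-11|=3, |27-25|=2, |3-1|=2, |46-51|=5
Sum = 25
MAE = 25/7 = 25/7

25/7


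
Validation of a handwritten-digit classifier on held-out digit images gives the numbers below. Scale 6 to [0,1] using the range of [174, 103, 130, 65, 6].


min=6, max=174
(6-6)/(174-6) = 0/168 = 0.0

0.0


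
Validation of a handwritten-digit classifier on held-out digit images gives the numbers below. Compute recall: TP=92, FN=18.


Recall = TP/(TP+FN)
= 92/(92+18)
= 92/110 = 83.64%

83.64%


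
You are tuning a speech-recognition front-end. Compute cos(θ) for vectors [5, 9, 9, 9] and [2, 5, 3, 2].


A·B = 5·2 + 9·5 + 9·3 + 9·2 = 100
‖A‖ = √268 = 16.3707, ‖B‖ = √42 = 6.4807
cos = 100/(√268·√42) = 100/√11256 = 0.9426

0.9426


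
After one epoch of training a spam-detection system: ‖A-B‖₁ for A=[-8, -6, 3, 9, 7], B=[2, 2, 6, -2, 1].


d = |-8-2| + |-6-2| + |3-6| + |9+ 2| + |7-1|
  = 10 + 8 + 3 + 11 + 6
  = 38

38


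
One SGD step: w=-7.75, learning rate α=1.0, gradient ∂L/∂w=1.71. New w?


w_new = w - α·∇
= -7.75 - 1.0·1.71
= -7.75 - 1.71
= -9.46

-9.46


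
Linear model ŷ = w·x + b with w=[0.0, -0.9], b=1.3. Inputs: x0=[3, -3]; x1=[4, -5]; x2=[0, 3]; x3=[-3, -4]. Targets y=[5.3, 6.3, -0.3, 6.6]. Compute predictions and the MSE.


ŷ0 = (0.0)·(3) + (-0.9)·(-3) + 1.3 = 4.0
ŷ1 = (0.0)·(4) + (-0.9)·(-5) + 1.3 = 5.8
ŷ2 = (0.0)·(0) + (-0.9)·(3) + 1.3 = -1.4
ŷ3 = (0.0)·(-3) + (-0.9)·(-4) + 1.3 = 4.9
errors² = [1.69, 0.25, 1.21, 2.89]
MSE = 6.0400/4 = 1.51

1.51


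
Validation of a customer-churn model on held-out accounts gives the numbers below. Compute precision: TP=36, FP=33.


Precision = TP/(TP+FP)
= 36/(36+33)
= 36/69 = 52.17%

52.17%


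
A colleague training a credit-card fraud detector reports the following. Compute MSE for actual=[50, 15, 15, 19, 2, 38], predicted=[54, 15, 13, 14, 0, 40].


Squared errors: (50-54)²=16, (15-15)²=0, (15-13)²=4, (19-14)²=25, (2-0)²=4, (38-40)²=4
Sum = 53
MSE = 53/6 = 53/6

53/6


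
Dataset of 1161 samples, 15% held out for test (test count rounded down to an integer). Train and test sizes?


Test = ⌊1161·15/100⌋ = 174
Train = 1161 - 174 = 987

Train: 987, Test: 174


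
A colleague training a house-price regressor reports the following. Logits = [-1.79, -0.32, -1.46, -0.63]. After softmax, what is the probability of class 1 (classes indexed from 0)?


Exponentials: e^-1.79=0.167, e^-0.32=0.7261, e^-1.46=0.2322, e^-0.63=0.5326
Sum = 1.6579
Softmax = [0.1007, 0.438, 0.1401, 0.3212]
p[1] = 0.7261/1.6579 = 0.438

0.438


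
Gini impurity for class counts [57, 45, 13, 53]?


Probabilities: [57/168, 45/168, 13/168, 53/168] ≈ [0.3393, 0.2679, 0.0774, 0.3155]
Σpᵢ² = (3249 + 2025 + 169 + 2809)/168² = 8252/28224
Gini = 1 - Σpᵢ² = 1 - 8252/28224 = 0.7076

0.7076


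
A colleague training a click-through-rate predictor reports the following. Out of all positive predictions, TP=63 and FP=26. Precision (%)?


Precision = TP/(TP+FP)
= 63/(63+26)
= 63/89 = 70.79%

70.79%


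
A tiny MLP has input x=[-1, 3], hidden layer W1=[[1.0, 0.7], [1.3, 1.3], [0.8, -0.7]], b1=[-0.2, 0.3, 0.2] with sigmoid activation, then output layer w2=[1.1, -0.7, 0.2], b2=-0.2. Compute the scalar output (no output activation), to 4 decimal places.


z1[0] = (1.0)·(-1) + (0.7)·(3) - 0.2 = 0.9
z1[1] = (1.3)·(-1) + (1.3)·(3) + 0.3 = 2.9
z1[2] = (0.8)·(-1) + (-0.7)·(3) + 0.2 = -2.7
h = sigmoid(z1) = [0.7109, 0.9478, 0.063]
output = (1.1)·(0.7109) + (-0.7)·(0.9478) + (0.2)·(0.063) - 0.2 = -0.0689

-0.0689


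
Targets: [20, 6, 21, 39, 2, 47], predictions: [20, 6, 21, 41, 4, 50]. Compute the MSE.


Squared errors: (20-20)²=0, (6-6)²=0, (21-21)²=0, (39-41)²=4, (2-4)²=4, (47-50)²=9
Sum = 17
MSE = 17/6 = 17/6

17/6


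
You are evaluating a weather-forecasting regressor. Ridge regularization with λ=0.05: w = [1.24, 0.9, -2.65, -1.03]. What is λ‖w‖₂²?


‖w‖₂² = (1.24)² + (0.9)² + (-2.65)² + (-1.03)²
     = 1.5376 + 0.81 + 7.0225 + 1.0609
     = 10.431
λ·‖w‖₂² = 0.05·10.431 = 0.52155

0.52155


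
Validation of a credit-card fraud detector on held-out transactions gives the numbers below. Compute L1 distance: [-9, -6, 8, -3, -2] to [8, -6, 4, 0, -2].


d = |-9-8| + |-6+ 6| + |8-4| + |-3-0| + |-2+ 2|
  = 17 + 0 + 4 + 3 + 0
  = 24

24


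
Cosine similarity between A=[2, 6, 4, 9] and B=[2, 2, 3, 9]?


A·B = 2·2 + 6·2 + 4·3 + 9·9 = 109
‖A‖ = √137 = 11.7047, ‖B‖ = √98 = 9.8995
cos = 109/(√137·√98) = 109/√13426 = 0.9407

0.9407


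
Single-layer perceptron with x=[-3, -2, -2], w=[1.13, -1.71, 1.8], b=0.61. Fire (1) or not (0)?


z = (-3)·(1.13) + (-2)·(-1.71) + (-2)·(1.8) + 0.61
  = -2.96
step(z) = 0 (z<0)

0


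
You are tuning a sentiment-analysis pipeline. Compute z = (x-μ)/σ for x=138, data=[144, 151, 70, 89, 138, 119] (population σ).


μ = 118.5, σ = 29.7475
z = (138 - 118.5)/29.7475 = 0.6555

0.6555


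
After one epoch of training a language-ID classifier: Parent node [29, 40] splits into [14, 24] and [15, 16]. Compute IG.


Parent = [29, 40], H_parent = 0.9816
H_left = 0.9495 (n=38), H_right = 0.9992 (n=31)
H_children = (38/69)·0.9495 + (31/69)·0.9992 = 0.9718
IG = 0.9816 - 0.9718 = 0.0098

0.0098


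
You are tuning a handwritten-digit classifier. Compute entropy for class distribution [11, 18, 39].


Probabilities: [11/68, 18/68, 39/68] ≈ [0.1618, 0.2647, 0.5735]
H = -((11/68)·log₂(11/68) + (18/68)·log₂(18/68) + (39/68)·log₂(39/68))
  = 1.3927 bits

1.3927 bits


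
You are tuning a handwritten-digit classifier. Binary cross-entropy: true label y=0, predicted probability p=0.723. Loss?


BCE = -[y·ln(p) + (1-y)·ln(1-p)]
= -0 - 1·ln(1-0.723)
= -ln(0.277) = 1.2837

1.2837


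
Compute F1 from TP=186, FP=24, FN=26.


Precision = 186/210 = 0.8857
Recall = 186/212 = 0.8774
F1 = 2·P·R/(P+R) = 2·TP/(2·TP+FP+FN) = 372/(372+24+26) = 372/422 = 0.8815

0.8815


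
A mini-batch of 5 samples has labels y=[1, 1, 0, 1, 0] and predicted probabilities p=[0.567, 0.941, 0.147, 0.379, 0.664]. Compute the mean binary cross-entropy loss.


L[0] = -ln(0.567) = 0.5674
L[1] = -ln(0.941) = 0.0608
L[2] = -ln(1-0.147) = -ln(0.853) = 0.159
L[3] = -ln(0.379) = 0.9702
L[4] = -ln(1-0.664) = -ln(0.336) = 1.0906
mean = (0.5674 + 0.0608 + 0.159 + 0.9702 + 1.0906)/5 = 0.5696

0.5696


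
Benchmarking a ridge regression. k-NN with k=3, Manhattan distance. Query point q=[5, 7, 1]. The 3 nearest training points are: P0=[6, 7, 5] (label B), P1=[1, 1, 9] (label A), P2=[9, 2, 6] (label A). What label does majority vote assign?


d(q,P0) = 5  (label B)
d(q,P1) = 18  (label A)
d(q,P2) = 14  (label A)
Votes: A=2, B=1
Majority → A

A


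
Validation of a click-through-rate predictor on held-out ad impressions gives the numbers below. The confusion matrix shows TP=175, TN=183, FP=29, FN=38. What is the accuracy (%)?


Accuracy = (TP+TN)/(TP+TN+FP+FN)
= (175+183)/(425)
= 358/425 = 84.24%

84.24%


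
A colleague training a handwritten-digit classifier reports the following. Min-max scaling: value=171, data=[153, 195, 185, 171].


min=153, max=195
(171-153)/(195-153) = 18/42 = 0.4286

0.4286


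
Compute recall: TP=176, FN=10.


Recall = TP/(TP+FN)
= 176/(176+10)
= 176/186 = 94.62%

94.62%


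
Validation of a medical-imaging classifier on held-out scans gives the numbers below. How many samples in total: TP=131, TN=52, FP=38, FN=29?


Total = TP + TN + FP + FN
= 131 + 52 + 38 + 29
= 250
(Predicted positive: 169, predicted negative: 81)

250


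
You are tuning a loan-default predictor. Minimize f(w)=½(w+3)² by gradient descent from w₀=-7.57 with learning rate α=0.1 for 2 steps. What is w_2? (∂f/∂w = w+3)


step 1: grad = -7.57+3 = -4.57; w = -7.57 - 0.1·(-4.57) = -7.113
step 2: grad = -7.113+3 = -4.113; w = -7.113 - 0.1·(-4.113) = -6.7017

-6.7017


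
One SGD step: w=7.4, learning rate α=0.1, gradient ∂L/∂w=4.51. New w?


w_new = w - α·∇
= 7.4 - 0.1·4.51
= 7.4 - 0.451
= 6.949

6.949


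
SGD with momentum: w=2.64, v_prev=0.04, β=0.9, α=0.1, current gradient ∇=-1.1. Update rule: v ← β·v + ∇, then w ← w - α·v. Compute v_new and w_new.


v_new = 0.9·0.04 - 1.1 = 0.036 - 1.1 = -1.064
w_new = 2.64 - 0.1·-1.064 = 2.64 + 0.1064 = 2.7464

v_new=-1.064, w_new=2.7464


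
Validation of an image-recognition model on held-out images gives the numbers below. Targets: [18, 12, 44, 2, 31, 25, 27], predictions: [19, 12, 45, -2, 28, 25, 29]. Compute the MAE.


Absolute errors: |18-19|=1, |12-12|=0, |44-45|=1, |2+ 2|=4, |31-28|=3, |25-25|=0, |27-29|=2
Sum = 11
MAE = 11/7 = 11/7

11/7


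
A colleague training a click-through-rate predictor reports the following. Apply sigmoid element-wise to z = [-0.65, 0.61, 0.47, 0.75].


σ(-0.65) = 1/(1+e^0.65) = 0.343
σ(0.61) = 1/(1+e^-0.61) = 0.6479
σ(0.47) = 1/(1+e^-0.47) = 0.6154
σ(0.75) = 1/(1+e^-0.75) = 0.6792
result = [0.343, 0.6479, 0.6154, 0.6792]

[0.343, 0.6479, 0.6154, 0.6792]


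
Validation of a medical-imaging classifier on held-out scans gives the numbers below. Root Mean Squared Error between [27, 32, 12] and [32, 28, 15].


MSE = 50/3 = 16.6667
RMSE = √(50/3) = 4.0825

4.0825


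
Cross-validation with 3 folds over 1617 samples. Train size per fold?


Fold size = 1617/3 = 539
Training per fold = 1617 - 539 = 1078

1078


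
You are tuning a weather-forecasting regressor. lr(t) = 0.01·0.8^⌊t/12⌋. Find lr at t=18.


n_drops = ⌊18/12⌋ = 1
lr = 0.01·0.8^1 = 0.01·0.8 = 0.008

0.008


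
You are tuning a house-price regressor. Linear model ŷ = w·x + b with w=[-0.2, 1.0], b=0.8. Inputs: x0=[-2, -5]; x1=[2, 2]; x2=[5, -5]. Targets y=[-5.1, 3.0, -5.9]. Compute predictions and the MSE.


ŷ0 = (-0.2)·(-2) + (1.0)·(-5) + 0.8 = -3.8
ŷ1 = (-0.2)·(2) + (1.0)·(2) + 0.8 = 2.4
ŷ2 = (-0.2)·(5) + (1.0)·(-5) + 0.8 = -5.2
errors² = [1.69, 0.36, 0.49]
MSE = 2.5400/3 = 0.8467

0.8467


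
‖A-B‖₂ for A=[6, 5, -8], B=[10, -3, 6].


d = √((6-10)² + (5+ 3)² + (-8-6)²)
  = √(16 + 64 + 196)
  = √276 = 16.6132

16.6132


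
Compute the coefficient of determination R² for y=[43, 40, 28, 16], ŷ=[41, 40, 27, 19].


ȳ = 31.75
SS_res = Σ(y-ŷ)² = 14
SS_tot = Σ(y-ȳ)² = 456.75
R² = 1 - SS_res/SS_tot = 1 - 0.0307 = 0.9693

0.9693


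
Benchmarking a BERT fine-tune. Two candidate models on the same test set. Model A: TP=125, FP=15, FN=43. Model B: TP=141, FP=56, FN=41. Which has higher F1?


Model A: P=125/140=0.8929, R=125/168=0.744, F1=2PR/(P+R)=2TP/(2TP+FP+FN)=250/308=0.8117
Model B: P=141/197=0.7157, R=141/182=0.7747, F1=2PR/(P+R)=2TP/(2TP+FP+FN)=282/379=0.7441
0.8117 > 0.7441 → Model A

Model A


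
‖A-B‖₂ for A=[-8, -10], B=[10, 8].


d = √((-8-10)² + (-10-8)²)
  = √(324 + 324)
  = √648 = 25.4558

25.4558


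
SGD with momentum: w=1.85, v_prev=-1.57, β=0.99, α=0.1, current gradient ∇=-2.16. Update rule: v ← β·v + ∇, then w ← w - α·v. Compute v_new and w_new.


v_new = 0.99·-1.57 - 2.16 = -1.5543 - 2.16 = -3.7143
w_new = 1.85 - 0.1·-3.7143 = 1.85 + 0.37143 = 2.22143

v_new=-3.7143, w_new=2.22143


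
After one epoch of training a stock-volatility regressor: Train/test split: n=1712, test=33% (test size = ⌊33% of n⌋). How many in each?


Test = ⌊1712·33/100⌋ = 564
Train = 1712 - 564 = 1148

Train: 1148, Test: 564


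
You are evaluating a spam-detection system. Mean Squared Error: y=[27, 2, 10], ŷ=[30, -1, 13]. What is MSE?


Squared errors: (27-30)²=9, (2+ 1)²=9, (10-13)²=9
Sum = 27
MSE = 27/3 = 9

9


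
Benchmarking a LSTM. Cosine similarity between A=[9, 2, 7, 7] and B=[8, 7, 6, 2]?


A·B = 9·8 + 2·7 + 7·6 + 7·2 = 142
‖A‖ = √183 = 13.5277, ‖B‖ = √153 = 12.3693
cos = 142/(√183·√153) = 142/√27999 = 0.8486

0.8486


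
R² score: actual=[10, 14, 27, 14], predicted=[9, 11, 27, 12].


ȳ = 16.25
SS_res = Σ(y-ŷ)² = 14
SS_tot = Σ(y-ȳ)² = 164.75
R² = 1 - SS_res/SS_tot = 1 - 0.085 = 0.915

0.915


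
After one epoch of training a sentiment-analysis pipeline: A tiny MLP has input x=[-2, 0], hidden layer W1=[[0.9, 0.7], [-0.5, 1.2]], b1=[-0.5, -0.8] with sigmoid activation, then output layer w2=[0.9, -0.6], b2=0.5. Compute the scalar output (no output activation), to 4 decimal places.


z1[0] = (0.9)·(-2) + (0.7)·(0) - 0.5 = -2.3
z1[1] = (-0.5)·(-2) + (1.2)·(0) - 0.8 = 0.2
h = sigmoid(z1) = [0.0911, 0.5498]
output = (0.9)·(0.0911) + (-0.6)·(0.5498) + 0.5 = 0.2521

0.2521


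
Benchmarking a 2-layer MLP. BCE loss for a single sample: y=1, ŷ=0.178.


BCE = -[y·ln(p) + (1-y)·ln(1-p)]
= -1·ln(0.178) - 0
= -ln(0.178) = 1.726

1.726


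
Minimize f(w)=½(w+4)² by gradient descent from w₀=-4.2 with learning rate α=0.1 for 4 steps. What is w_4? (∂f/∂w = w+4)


step 1: grad = -4.2+4 = -0.2; w = -4.2 - 0.1·(-0.2) = -4.18
step 2: grad = -4.18+4 = -0.18; w = -4.18 - 0.1·(-0.18) = -4.162
step 3: grad = -4.162+4 = -0.162; w = -4.162 - 0.1·(-0.162) = -4.1458
step 4: grad = -4.1458+4 = -0.1458; w = -4.1458 - 0.1·(-0.1458) = -4.13122

-4.13122


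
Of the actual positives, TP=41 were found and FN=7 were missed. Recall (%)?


Recall = TP/(TP+FN)
= 41/(41+7)
= 41/48 = 85.42%

85.42%


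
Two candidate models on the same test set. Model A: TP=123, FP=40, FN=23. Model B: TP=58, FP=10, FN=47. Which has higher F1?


Model A: P=123/163=0.7546, R=123/146=0.8425, F1=2PR/(P+R)=2TP/(2TP+FP+FN)=246/309=0.7961
Model B: P=58/68=0.8529, R=58/105=0.5524, F1=2PR/(P+R)=2TP/(2TP+FP+FN)=116/173=0.6705
0.7961 > 0.6705 → Model A

Model A


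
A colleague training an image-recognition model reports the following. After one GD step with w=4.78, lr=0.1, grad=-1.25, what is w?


w_new = w - α·∇
= 4.78 - 0.1·-1.25
= 4.78 + 0.125
= 4.905

4.905


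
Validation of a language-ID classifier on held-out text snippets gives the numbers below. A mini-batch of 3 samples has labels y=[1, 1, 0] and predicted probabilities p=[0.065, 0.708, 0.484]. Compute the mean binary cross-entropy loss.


L[0] = -ln(0.065) = 2.7334
L[1] = -ln(0.708) = 0.3453
L[2] = -ln(1-0.484) = -ln(0.516) = 0.6616
mean = (2.7334 + 0.3453 + 0.6616)/3 = 1.2468

1.2468


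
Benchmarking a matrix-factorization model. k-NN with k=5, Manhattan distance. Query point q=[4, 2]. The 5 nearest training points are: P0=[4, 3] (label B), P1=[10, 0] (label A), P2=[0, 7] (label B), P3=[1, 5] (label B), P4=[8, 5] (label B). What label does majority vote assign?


d(q,P0) = 1  (label B)
d(q,P1) = 8  (label A)
d(q,P2) = 9  (label B)
d(q,P3) = 6  (label B)
d(q,P4) = 7  (label B)
Votes: A=1, B=4
Majority → B

B


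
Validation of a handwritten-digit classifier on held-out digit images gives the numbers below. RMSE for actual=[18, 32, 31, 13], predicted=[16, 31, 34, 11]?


MSE = 18/4 = 4.5
RMSE = √(18/4) = 2.1213

2.1213


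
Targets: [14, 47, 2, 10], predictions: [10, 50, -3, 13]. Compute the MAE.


Absolute errors: |14-10|=4, |47-50|=3, |2+ 3|=5, |10-13|=3
Sum = 15
MAE = 15/4 = 15/4

15/4


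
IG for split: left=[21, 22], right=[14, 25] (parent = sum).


Parent = [35, 47], H_parent = 0.9845
H_left = 0.9996 (n=43), H_right = 0.9418 (n=39)
H_children = (43/82)·0.9996 + (39/82)·0.9418 = 0.9721
IG = 0.9845 - 0.9721 = 0.0124

0.0124


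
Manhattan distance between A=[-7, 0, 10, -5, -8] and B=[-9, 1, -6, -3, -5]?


d = |-7+ 9| + |0-1| + |10+ 6| + |-5+ 3| + |-8+ 5|
  = 2 + 1 + 16 + 2 + 3
  = 24

24


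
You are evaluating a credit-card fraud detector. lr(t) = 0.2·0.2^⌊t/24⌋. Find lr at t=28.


n_drops = ⌊28/24⌋ = 1
lr = 0.2·0.2^1 = 0.2·0.2 = 0.04

0.04


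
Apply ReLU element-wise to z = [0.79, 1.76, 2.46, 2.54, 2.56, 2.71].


ReLU(0.79) = max(0, 0.79) = 0.79
ReLU(1.76) = max(0, 1.76) = 1.76
ReLU(2.46) = max(0, 2.46) = 2.46
ReLU(2.54) = max(0, 2.54) = 2.54
ReLU(2.56) = max(0, 2.56) = 2.56
ReLU(2.71) = max(0, 2.71) = 2.71
result = [0.79, 1.76, 2.46, 2.54, 2.56, 2.71]

[0.79, 1.76, 2.46, 2.54, 2.56, 2.71]


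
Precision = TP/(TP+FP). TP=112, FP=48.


Precision = TP/(TP+FP)
= 112/(112+48)
= 112/160 = 70.0%

70.0%


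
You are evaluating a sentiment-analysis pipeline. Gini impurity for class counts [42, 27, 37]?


Probabilities: [42/106, 27/106, 37/106] ≈ [0.3962, 0.2547, 0.3491]
Σpᵢ² = (1764 + 729 + 1369)/106² = 3862/11236
Gini = 1 - Σpᵢ² = 1 - 3862/11236 = 0.6563

0.6563


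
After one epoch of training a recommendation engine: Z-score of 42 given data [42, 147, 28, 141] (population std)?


μ = 89.5, σ = 54.7654
z = (42 - 89.5)/54.7654 = -0.8673

-0.8673


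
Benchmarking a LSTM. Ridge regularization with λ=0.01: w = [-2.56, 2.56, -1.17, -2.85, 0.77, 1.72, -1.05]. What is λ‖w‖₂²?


‖w‖₂² = (-2.56)² + (2.56)² + (-1.17)² + (-2.85)² + (0.77)² + (1.72)² + (-1.05)²
     = 6.5536 + 6.5536 + 1.3689 + 8.1225 + 0.5929 + 2.9584 + 1.1025
     = 27.2524
λ·‖w‖₂² = 0.01·27.2524 = 0.272524

0.272524


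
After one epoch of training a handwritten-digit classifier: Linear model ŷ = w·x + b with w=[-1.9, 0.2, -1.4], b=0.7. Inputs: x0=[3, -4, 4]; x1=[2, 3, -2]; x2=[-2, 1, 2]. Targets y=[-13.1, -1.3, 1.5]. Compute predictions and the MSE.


ŷ0 = (-1.9)·(3) + (0.2)·(-4) + (-1.4)·(4) + 0.7 = -11.4
ŷ1 = (-1.9)·(2) + (0.2)·(3) + (-1.4)·(-2) + 0.7 = 0.3
ŷ2 = (-1.9)·(-2) + (0.2)·(1) + (-1.4)·(2) + 0.7 = 1.9
errors² = [2.89, 2.56, 0.16]
MSE = 5.6100/3 = 1.87

1.87


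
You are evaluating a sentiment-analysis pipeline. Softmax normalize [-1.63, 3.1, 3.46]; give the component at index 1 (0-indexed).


Exponentials: e^-1.63=0.1959, e^3.1=22.198, e^3.46=31.817
Sum = 54.2109
Softmax = [0.0036, 0.4095, 0.5869]
p[1] = 22.198/54.2109 = 0.4095

0.4095


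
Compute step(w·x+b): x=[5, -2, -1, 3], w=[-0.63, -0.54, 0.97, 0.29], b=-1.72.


z = (5)·(-0.63) + (-2)·(-0.54) + (-1)·(0.97) + (3)·(0.29) - 1.72
  = -3.89
step(z) = 0 (z<0)

0


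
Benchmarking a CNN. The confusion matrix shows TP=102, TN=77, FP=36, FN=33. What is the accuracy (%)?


Accuracy = (TP+TN)/(TP+TN+FP+FN)
= (102+77)/(248)
= 179/248 = 72.18%

72.18%


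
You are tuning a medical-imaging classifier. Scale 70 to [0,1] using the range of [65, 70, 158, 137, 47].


min=47, max=158
(70-47)/(158-47) = 23/111 = 0.2072

0.2072


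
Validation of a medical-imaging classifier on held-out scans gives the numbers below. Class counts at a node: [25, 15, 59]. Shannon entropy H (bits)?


Probabilities: [25/99, 15/99, 59/99] ≈ [0.2525, 0.1515, 0.596]
H = -((25/99)·log₂(25/99) + (15/99)·log₂(15/99) + (59/99)·log₂(59/99))
  = 1.3589 bits

1.3589 bits


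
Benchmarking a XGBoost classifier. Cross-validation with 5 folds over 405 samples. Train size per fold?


Fold size = 405/5 = 81
Training per fold = 405 - 81 = 324

324


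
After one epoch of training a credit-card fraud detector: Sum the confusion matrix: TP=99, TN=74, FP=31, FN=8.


Total = TP + TN + FP + FN
= 99 + 74 + 31 + 8
= 212
(Predicted positive: 130, predicted negative: 82)

212


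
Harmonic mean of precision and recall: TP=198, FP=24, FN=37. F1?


Precision = 198/222 = 0.8919
Recall = 198/235 = 0.8426
F1 = 2·P·R/(P+R) = 2·TP/(2·TP+FP+FN) = 396/(396+24+37) = 396/457 = 0.8665

0.8665


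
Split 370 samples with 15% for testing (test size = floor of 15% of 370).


Test = ⌊370·15/100⌋ = 55
Train = 370 - 55 = 315

Train: 315, Test: 55


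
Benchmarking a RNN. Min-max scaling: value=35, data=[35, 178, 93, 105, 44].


min=35, max=178
(35-35)/(178-35) = 0/143 = 0.0

0.0


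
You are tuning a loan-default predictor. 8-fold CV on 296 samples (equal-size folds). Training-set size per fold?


Fold size = 296/8 = 37
Training per fold = 296 - 37 = 259

259


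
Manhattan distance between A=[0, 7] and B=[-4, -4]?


d = |0+ 4| + |7+ 4|
  = 4 + 11
  = 15

15


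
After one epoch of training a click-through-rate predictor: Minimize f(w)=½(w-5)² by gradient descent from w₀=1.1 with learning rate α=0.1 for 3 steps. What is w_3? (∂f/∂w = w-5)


step 1: grad = 1.1-5 = -3.9; w = 1.1 - 0.1·(-3.9) = 1.49
step 2: grad = 1.49-5 = -3.51; w = 1.49 - 0.1·(-3.51) = 1.841
step 3: grad = 1.841-5 = -3.159; w = 1.841 - 0.1·(-3.159) = 2.1569

2.1569


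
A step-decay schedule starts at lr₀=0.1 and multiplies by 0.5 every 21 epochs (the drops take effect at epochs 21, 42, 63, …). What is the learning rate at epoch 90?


n_drops = ⌊90/21⌋ = 4
lr = 0.1·0.5^4 = 0.1·0.0625 = 0.00625

0.00625


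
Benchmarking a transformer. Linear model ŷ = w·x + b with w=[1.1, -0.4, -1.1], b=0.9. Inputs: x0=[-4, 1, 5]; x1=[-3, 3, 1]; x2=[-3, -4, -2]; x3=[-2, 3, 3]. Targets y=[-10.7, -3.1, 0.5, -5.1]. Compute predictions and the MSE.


ŷ0 = (1.1)·(-4) + (-0.4)·(1) + (-1.1)·(5) + 0.9 = -9.4
ŷ1 = (1.1)·(-3) + (-0.4)·(3) + (-1.1)·(1) + 0.9 = -4.7
ŷ2 = (1.1)·(-3) + (-0.4)·(-4) + (-1.1)·(-2) + 0.9 = 1.4
ŷ3 = (1.1)·(-2) + (-0.4)·(3) + (-1.1)·(3) + 0.9 = -5.8
errors² = [1.69, 2.56, 0.81, 0.49]
MSE = 5.5500/4 = 1.3875

1.3875


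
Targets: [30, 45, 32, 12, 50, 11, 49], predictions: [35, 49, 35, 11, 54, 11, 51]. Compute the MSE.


Squared errors: (30-35)²=25, (45-49)²=16, (32-35)²=9, (12-11)²=1, (50-54)²=16, (11-11)²=0, (49-51)²=4
Sum = 71
MSE = 71/7 = 71/7

71/7


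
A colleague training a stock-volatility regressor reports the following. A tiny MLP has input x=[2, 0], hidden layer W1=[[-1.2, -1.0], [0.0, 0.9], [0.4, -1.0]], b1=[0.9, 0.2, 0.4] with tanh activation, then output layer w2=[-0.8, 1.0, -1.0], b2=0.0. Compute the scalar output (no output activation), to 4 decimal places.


z1[0] = (-1.2)·(2) + (-1.0)·(0) + 0.9 = -1.5
z1[1] = (0.0)·(2) + (0.9)·(0) + 0.2 = 0.2
z1[2] = (0.4)·(2) + (-1.0)·(0) + 0.4 = 1.2
h = tanh(z1) = [-0.9051, 0.1974, 0.8337]
output = (-0.8)·(-0.9051) + (1.0)·(0.1974) + (-1.0)·(0.8337) + 0.0 = 0.0878

0.0878


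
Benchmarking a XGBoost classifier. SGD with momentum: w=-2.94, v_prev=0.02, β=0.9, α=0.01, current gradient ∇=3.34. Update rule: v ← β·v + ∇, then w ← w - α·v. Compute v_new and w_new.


v_new = 0.9·0.02 + 3.34 = 0.018 + 3.34 = 3.358
w_new = -2.94 - 0.01·3.358 = -2.94 - 0.03358 = -2.97358

v_new=3.358, w_new=-2.97358
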